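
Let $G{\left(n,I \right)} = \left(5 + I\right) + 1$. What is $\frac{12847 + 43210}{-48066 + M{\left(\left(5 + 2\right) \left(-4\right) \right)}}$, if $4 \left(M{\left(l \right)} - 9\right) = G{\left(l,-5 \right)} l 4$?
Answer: $- \frac{56057}{48085} \approx -1.1658$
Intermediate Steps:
$G{\left(n,I \right)} = 6 + I$
$M{\left(l \right)} = 9 + l$ ($M{\left(l \right)} = 9 + \frac{\left(6 - 5\right) l 4}{4} = 9 + \frac{1 l 4}{4} = 9 + \frac{l 4}{4} = 9 + \frac{4 l}{4} = 9 + l$)
$\frac{12847 + 43210}{-48066 + M{\left(\left(5 + 2\right) \left(-4\right) \right)}} = \frac{12847 + 43210}{-48066 + \left(9 + \left(5 + 2\right) \left(-4\right)\right)} = \frac{56057}{-48066 + \left(9 + 7 \left(-4\right)\right)} = \frac{56057}{-48066 + \left(9 - 28\right)} = \frac{56057}{-48066 - 19} = \frac{56057}{-48085} = 56057 \left(- \frac{1}{48085}\right) = - \frac{56057}{48085}$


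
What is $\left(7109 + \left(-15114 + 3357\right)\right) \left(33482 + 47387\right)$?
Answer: $-375879112$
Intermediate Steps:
$\left(7109 + \left(-15114 + 3357\right)\right) \left(33482 + 47387\right) = \left(7109 - 11757\right) 80869 = \left(-4648\right) 80869 = -375879112$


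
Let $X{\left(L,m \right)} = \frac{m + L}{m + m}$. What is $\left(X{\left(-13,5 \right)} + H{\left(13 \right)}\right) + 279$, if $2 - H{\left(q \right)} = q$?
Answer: $\frac{1336}{5} \approx 267.2$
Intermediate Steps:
$H{\left(q \right)} = 2 - q$
$X{\left(L,m \right)} = \frac{L + m}{2 m}$
$\left(X{\left(-13,5 \right)} + H{\left(13 \right)}\right) + 279 = \left(\frac{-13 + 5}{2 \cdot 5} + \left(2 - 13\right)\right) + 279 = \left(\frac{1}{2} \cdot \frac{1}{5} \left(-8\right) + \left(2 - 13\right)\right) + 279 = \left(- \frac{4}{5} - 11\right) + 279 = - \frac{59}{5} + 279 = \frac{1336}{5}$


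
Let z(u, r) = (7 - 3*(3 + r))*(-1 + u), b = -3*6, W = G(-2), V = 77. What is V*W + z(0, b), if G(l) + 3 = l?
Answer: -437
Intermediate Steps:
G(l) = -3 + l
W = -5 (W = -3 - 2 = -5)
b = -18
z(u, r) = (-1 + u)*(-2 - 3*r) (z(u, r) = (7 + (-9 - 3*r))*(-1 + u) = (-2 - 3*r)*(-1 + u) = (-1 + u)*(-2 - 3*r))
V*W + z(0, b) = 77*(-5) + (2 - 2*0 + 3*(-18) - 3*(-18)*0) = -385 + (2 + 0 - 54 + 0) = -385 - 52 = -437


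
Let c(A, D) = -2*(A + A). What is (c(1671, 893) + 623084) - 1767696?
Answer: -1151296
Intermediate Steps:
c(A, D) = -4*A
(c(1671, 893) + 623084) - 1767696 = (-4*1671 + 623084) - 1767696 = (-6684 + 623084) - 1767696 = 616400 - 1767696 = -1151296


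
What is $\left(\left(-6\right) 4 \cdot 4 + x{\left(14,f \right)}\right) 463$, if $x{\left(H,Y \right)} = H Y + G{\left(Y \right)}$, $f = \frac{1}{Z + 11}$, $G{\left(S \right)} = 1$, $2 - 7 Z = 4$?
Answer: $- \frac{3253501}{75} \approx -43380.0$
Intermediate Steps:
$Z = - \frac{2}{7}$ ($Z = \frac{2}{7} - \frac{4}{7} = - \frac{2}{7} \approx -0.28571$)
$f = \frac{7}{75}$ ($f = \frac{1}{- \frac{2}{7} + 11} = \frac{1}{\frac{75}{7}} = \frac{7}{75} \approx 0.093333$)
$x{\left(H,Y \right)} = 1 + H Y$ ($x{\left(H,Y \right)} = H Y + 1 = 1 + H Y$)
$\left(\left(-6\right) 4 \cdot 4 + x{\left(14,f \right)}\right) 463 = \left(\left(-6\right) 4 \cdot 4 + \left(1 + 14 \cdot \frac{7}{75}\right)\right) 463 = \left(\left(-24\right) 4 + \left(1 + \frac{98}{75}\right)\right) 463 = \left(-96 + \frac{173}{75}\right) 463 = \left(- \frac{7027}{75}\right) 463 = - \frac{3253501}{75}$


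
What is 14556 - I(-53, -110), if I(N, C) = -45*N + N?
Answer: 12224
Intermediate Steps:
I(N, C) = -44*N
14556 - I(-53, -110) = 14556 - (-44)*(-53) = 14556 - 1*2332 = 14556 - 2332 = 12224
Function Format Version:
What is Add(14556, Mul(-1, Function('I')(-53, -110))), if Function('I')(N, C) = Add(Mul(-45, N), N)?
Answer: 12224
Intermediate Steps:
Function('I')(N, C) = Mul(-44, N)
Add(14556, Mul(-1, Function('I')(-53, -110))) = Add(14556, Mul(-1, Mul(-44, -53))) = Add(14556, Mul(-1, 2332)) = Add(14556, -2332) = 12224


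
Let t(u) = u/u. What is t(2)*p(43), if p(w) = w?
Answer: 43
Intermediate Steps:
t(u) = 1
t(2)*p(43) = 1*43 = 43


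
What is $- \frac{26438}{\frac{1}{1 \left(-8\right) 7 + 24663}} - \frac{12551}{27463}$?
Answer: $- \frac{17866325612509}{27463} \approx -6.5056 \cdot 10^{8}$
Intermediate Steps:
$- \frac{26438}{\frac{1}{1 \left(-8\right) 7 + 24663}} - \frac{12551}{27463} = - \frac{26438}{\frac{1}{\left(-8\right) 7 + 24663}} - \frac{12551}{27463} = - \frac{26438}{\frac{1}{-56 + 24663}} - \frac{12551}{27463} = - \frac{26438}{\frac{1}{24607}} - \frac{12551}{27463} = - 26438 \frac{1}{\frac{1}{24607}} - \frac{12551}{27463} = \left(-26438\right) 24607 - \frac{12551}{27463} = -650559866 - \frac{12551}{27463} = - \frac{17866325612509}{27463}$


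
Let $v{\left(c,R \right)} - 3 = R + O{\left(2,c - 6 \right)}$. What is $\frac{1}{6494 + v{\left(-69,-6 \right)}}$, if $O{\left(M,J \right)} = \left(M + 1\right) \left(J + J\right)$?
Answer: $\frac{1}{6041} \approx 0.00016554$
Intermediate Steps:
$O{\left(M,J \right)} = 2 J \left(1 + M\right)$ ($O{\left(M,J \right)} = \left(1 + M\right) 2 J = 2 J \left(1 + M\right)$)
$v{\left(c,R \right)} = -33 + R + 6 c$ ($v{\left(c,R \right)} = 3 + \left(R + 2 \left(c - 6\right) \left(1 + 2\right)\right) = 3 + \left(R + 2 \left(-6 + c\right) 3\right) = 3 + \left(R + \left(-36 + 6 c\right)\right) = 3 + \left(-36 + R + 6 c\right) = -33 + R + 6 c$)
$\frac{1}{6494 + v{\left(-69,-6 \right)}} = \frac{1}{6494 - 453} = \frac{1}{6041}$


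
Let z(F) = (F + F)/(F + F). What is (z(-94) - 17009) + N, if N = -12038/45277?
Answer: -770083254/45277 ≈ -17008.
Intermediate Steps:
z(F) = 1 (z(F) = (2*F)/((2*F)) = (2*F)*(1/(2*F)) = 1)
N = -12038/45277 (N = -12038*1/45277 = -12038/45277 ≈ -0.26587)
(z(-94) - 17009) + N = (1 - 17009) - 12038/45277 = -17008 - 12038/45277 = -770083254/45277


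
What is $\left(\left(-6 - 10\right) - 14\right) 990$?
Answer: $-29700$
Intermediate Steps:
$\left(\left(-6 - 10\right) - 14\right) 990 = \left(-16 - 14\right) 990 = \left(-30\right) 990 = -29700$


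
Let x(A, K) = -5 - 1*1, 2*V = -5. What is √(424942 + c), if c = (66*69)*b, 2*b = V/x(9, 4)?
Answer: √1703563/2 ≈ 652.60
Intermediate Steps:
V = -5/2 (V = (½)*(-5) = -5/2 ≈ -2.5000)
x(A, K) = -6 (x(A, K) = -5 - 1 = -6)
b = 5/24 (b = (-5/2/(-6))/2 = (-5/2*(-⅙))/2 = (½)*(5/12) = 5/24 ≈ 0.20833)
c = 3795/4 (c = (66*69)*(5/24) = 4554*(5/24) = 3795/4 ≈ 948.75)
√(424942 + c) = √(424942 + 3795/4) = √(1703563/4) = √1703563/2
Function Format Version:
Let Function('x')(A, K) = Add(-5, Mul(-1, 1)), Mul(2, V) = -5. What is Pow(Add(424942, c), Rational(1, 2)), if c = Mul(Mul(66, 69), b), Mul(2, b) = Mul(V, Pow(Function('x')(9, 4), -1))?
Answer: Mul(Rational(1, 2), Pow(1703563, Rational(1, 2))) ≈ 652.60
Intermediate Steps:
V = Rational(-5, 2) (V = Mul(Rational(1, 2), -5) = Rational(-5, 2) ≈ -2.5000)
Function('x')(A, K) = -6 (Function('x')(A, K) = Add(-5, -1) = -6)
b = Rational(5, 24) (b = Mul(Rational(1, 2), Mul(Rational(-5, 2), Pow(-6, -1))) = Mul(Rational(1, 2), Mul(Rational(-5, 2), Rational(-1, 6))) = Mul(Rational(1, 2), Rational(5, 12)) = Rational(5, 24) ≈ 0.20833)
c = Rational(3795, 4) (c = Mul(Mul(66, 69), Rational(5, 24)) = Mul(4554, Rational(5, 24)) = Rational(3795, 4) ≈ 948.75)
Pow(Add(424942, c), Rational(1, 2)) = Pow(Add(424942, Rational(3795, 4)), Rational(1, 2)) = Pow(Rational(1703563, 4), Rational(1, 2)) = Mul(Rational(1, 2), Pow(1703563, Rational(1, 2)))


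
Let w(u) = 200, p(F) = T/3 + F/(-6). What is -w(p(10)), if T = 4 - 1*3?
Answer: -200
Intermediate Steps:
T = 1 (T = 4 - 3 = 1)
p(F) = ⅓ - F/6 (p(F) = 1/3 + F/(-6) = 1*(⅓) + F*(-⅙) = ⅓ - F/6)
-w(p(10)) = -1*200 = -200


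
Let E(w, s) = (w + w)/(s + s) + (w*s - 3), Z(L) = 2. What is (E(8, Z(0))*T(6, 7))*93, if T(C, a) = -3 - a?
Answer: -15810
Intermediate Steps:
E(w, s) = -3 + s*w + w/s (E(w, s) = (2*w)/((2*s)) + (s*w - 3) = (2*w)*(1/(2*s)) + (-3 + s*w) = w/s + (-3 + s*w) = -3 + s*w + w/s)
(E(8, Z(0))*T(6, 7))*93 = ((-3 + 2*8 + 8/2)*(-3 - 1*7))*93 = ((-3 + 16 + 8*(½))*(-3 - 7))*93 = ((-3 + 16 + 4)*(-10))*93 = (17*(-10))*93 = -170*93 = -15810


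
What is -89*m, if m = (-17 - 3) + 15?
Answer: 445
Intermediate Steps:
m = -5 (m = -20 + 15 = -5)
-89*m = -89*(-5) = 445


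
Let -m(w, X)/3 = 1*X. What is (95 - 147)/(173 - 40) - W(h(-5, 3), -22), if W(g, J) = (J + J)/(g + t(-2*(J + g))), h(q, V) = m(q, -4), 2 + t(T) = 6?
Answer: 1255/532 ≈ 2.3590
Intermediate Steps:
t(T) = 4 (t(T) = -2 + 6 = 4)
m(w, X) = -3*X
h(q, V) = 12 (h(q, V) = -3*(-4) = 12)
W(g, J) = 2*J/(4 + g) (W(g, J) = (J + J)/(g + 4) = (2*J)/(4 + g) = 2*J/(4 + g))
(95 - 147)/(173 - 40) - W(h(-5, 3), -22) = (95 - 147)/(173 - 40) - 2*(-22)/(4 + 12) = -52/133 - 2*(-22)/16 = -52*1/133 - 2*(-22)/16 = -52/133 - 1*(-11/4) = -52/133 + 11/4 = 1255/532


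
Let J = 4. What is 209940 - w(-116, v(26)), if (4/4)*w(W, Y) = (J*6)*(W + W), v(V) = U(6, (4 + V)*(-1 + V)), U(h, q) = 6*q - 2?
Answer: 215508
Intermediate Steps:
U(h, q) = -2 + 6*q
v(V) = -2 + 6*(-1 + V)*(4 + V) (v(V) = -2 + 6*((4 + V)*(-1 + V)) = -2 + 6*((-1 + V)*(4 + V)) = -2 + 6*(-1 + V)*(4 + V))
w(W, Y) = 48*W (w(W, Y) = (4*6)*(W + W) = 24*(2*W) = 48*W)
209940 - w(-116, v(26)) = 209940 - 48*(-116) = 209940 - 1*(-5568) = 209940 + 5568 = 215508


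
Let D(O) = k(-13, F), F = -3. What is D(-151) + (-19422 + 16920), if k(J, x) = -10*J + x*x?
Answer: -2363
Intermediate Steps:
k(J, x) = x² - 10*J (k(J, x) = -10*J + x² = x² - 10*J)
D(O) = 139 (D(O) = (-3)² - 10*(-13) = 9 + 130 = 139)
D(-151) + (-19422 + 16920) = 139 + (-19422 + 16920) = 139 - 2502 = -2363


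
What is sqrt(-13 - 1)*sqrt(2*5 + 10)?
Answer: 2*I*sqrt(70) ≈ 16.733*I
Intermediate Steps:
sqrt(-13 - 1)*sqrt(2*5 + 10) = sqrt(-14)*sqrt(10 + 10) = (I*sqrt(14))*sqrt(20) = (I*sqrt(14))*(2*sqrt(5)) = 2*I*sqrt(70)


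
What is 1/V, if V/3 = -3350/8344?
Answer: -4172/5025 ≈ -0.83025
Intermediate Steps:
V = -5025/4172 (V = 3*(-3350/8344) = 3*(-3350*1/8344) = 3*(-1675/4172) = -5025/4172 ≈ -1.2045)
1/V = 1/(-5025/4172) = -4172/5025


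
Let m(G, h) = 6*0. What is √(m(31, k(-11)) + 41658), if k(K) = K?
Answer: √41658 ≈ 204.10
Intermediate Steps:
m(G, h) = 0
√(m(31, k(-11)) + 41658) = √(0 + 41658) = √41658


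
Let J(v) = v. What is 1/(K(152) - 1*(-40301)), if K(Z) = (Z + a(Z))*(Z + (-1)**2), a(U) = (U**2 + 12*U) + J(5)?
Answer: 1/3878306 ≈ 2.5784e-7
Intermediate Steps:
a(U) = 5 + U**2 + 12*U (a(U) = (U**2 + 12*U) + 5 = 5 + U**2 + 12*U)
K(Z) = (1 + Z)*(5 + Z**2 + 13*Z) (K(Z) = (Z + (5 + Z**2 + 12*Z))*(Z + (-1)**2) = (5 + Z**2 + 13*Z)*(Z + 1) = (5 + Z**2 + 13*Z)*(1 + Z) = (1 + Z)*(5 + Z**2 + 13*Z))
1/(K(152) - 1*(-40301)) = 1/((5 + 152**3 + 14*152**2 + 18*152) - 1*(-40301)) = 1/((5 + 3511808 + 14*23104 + 2736) + 40301) = 1/((5 + 3511808 + 323456 + 2736) + 40301) = 1/(3838005 + 40301) = 1/3878306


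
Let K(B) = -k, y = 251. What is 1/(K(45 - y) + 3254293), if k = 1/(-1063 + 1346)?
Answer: 283/920964918 ≈ 3.0729e-7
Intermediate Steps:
k = 1/283 ≈ 0.0035336
K(B) = -1/283 (K(B) = -1*1/283 = -1/283)
1/(K(45 - y) + 3254293) = 1/(-1/283 + 3254293) = 1/(920964918/283) = 283/920964918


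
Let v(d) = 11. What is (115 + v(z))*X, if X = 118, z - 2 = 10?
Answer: 14868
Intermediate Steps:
z = 12 (z = 2 + 10 = 12)
(115 + v(z))*X = (115 + 11)*118 = 126*118 = 14868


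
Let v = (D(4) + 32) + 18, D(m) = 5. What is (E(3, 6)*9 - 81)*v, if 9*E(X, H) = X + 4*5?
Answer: -3190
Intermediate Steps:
E(X, H) = 20/9 + X/9 (E(X, H) = (X + 4*5)/9 = (X + 20)/9 = (20 + X)/9 = 20/9 + X/9)
v = 55 (v = (5 + 32) + 18 = 37 + 18 = 55)
(E(3, 6)*9 - 81)*v = ((20/9 + (1/9)*3)*9 - 81)*55 = ((20/9 + 1/3)*9 - 81)*55 = ((23/9)*9 - 81)*55 = (23 - 81)*55 = -58*55 = -3190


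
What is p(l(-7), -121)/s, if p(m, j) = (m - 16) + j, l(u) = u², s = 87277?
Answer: -88/87277 ≈ -0.0010083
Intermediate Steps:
p(m, j) = -16 + j + m (p(m, j) = (-16 + m) + j = -16 + j + m)
p(l(-7), -121)/s = (-16 - 121 + (-7)²)/87277 = (-16 - 121 + 49)*(1/87277) = -88*1/87277 = -88/87277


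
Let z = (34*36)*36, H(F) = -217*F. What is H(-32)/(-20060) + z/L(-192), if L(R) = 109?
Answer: 220791736/546635 ≈ 403.91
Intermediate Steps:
z = 44064 (z = 1224*36 = 44064)
H(-32)/(-20060) + z/L(-192) = -217*(-32)/(-20060) + 44064/109 = 6944*(-1/20060) + 44064*(1/109) = -1736/5015 + 44064/109 = 220791736/546635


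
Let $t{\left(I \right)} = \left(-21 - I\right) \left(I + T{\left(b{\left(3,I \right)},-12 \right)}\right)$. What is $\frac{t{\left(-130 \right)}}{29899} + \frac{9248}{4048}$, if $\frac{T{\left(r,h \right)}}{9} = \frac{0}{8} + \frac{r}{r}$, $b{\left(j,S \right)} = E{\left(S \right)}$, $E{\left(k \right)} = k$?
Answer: $\frac{13944805}{7564447} \approx 1.8435$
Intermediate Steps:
$b{\left(j,S \right)} = S$
$T{\left(r,h \right)} = 9$ ($T{\left(r,h \right)} = 9 \left(\frac{0}{8} + \frac{r}{r}\right) = 9 \left(0 \cdot \frac{1}{8} + 1\right) = 9 \left(0 + 1\right) = 9 \cdot 1 = 9$)
$t{\left(I \right)} = \left(-21 - I\right) \left(9 + I\right)$ ($t{\left(I \right)} = \left(-21 - I\right) \left(I + 9\right) = \left(-21 - I\right) \left(9 + I\right)$)
$\frac{t{\left(-130 \right)}}{29899} + \frac{9248}{4048} = \frac{-189 - \left(-130\right)^{2} - -3900}{29899} + \frac{9248}{4048} = \left(-189 - 16900 + 3900\right) \frac{1}{29899} + 9248 \cdot \frac{1}{4048} = \left(-189 - 16900 + 3900\right) \frac{1}{29899} + \frac{578}{253} = \left(-13189\right) \frac{1}{29899} + \frac{578}{253} = - \frac{13189}{29899} + \frac{578}{253} = \frac{13944805}{7564447}$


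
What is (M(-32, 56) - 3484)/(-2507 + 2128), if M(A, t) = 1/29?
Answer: 101035/10991 ≈ 9.1925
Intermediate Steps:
M(A, t) = 1/29
(M(-32, 56) - 3484)/(-2507 + 2128) = (1/29 - 3484)/(-2507 + 2128) = -101035/29/(-379) = -101035/29*(-1/379) = 101035/10991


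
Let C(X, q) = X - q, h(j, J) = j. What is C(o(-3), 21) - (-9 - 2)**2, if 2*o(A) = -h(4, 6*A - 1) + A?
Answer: -291/2 ≈ -145.50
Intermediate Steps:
o(A) = -2 + A/2 (o(A) = (-1*4 + A)/2 = (-4 + A)/2 = -2 + A/2)
C(o(-3), 21) - (-9 - 2)**2 = ((-2 + (1/2)*(-3)) - 1*21) - (-9 - 2)**2 = ((-2 - 3/2) - 21) - 1*(-11)**2 = (-7/2 - 21) - 1*121 = -49/2 - 121 = -291/2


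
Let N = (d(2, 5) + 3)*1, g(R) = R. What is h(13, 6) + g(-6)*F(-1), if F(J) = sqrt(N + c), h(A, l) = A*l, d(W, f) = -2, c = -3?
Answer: 78 - 6*I*sqrt(2) ≈ 78.0 - 8.4853*I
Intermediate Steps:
N = 1 (N = (-2 + 3)*1 = 1*1 = 1)
F(J) = I*sqrt(2) (F(J) = sqrt(1 - 3) = sqrt(-2) = I*sqrt(2))
h(13, 6) + g(-6)*F(-1) = 13*6 - 6*I*sqrt(2) = 78 - 6*I*sqrt(2)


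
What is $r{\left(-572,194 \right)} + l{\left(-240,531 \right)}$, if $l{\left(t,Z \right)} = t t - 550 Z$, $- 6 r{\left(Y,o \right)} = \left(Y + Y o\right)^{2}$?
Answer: $-2073763050$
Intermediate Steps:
$r{\left(Y,o \right)} = - \frac{\left(Y + Y o\right)^{2}}{6}$
$l{\left(t,Z \right)} = t^{2} - 550 Z$
$r{\left(-572,194 \right)} + l{\left(-240,531 \right)} = - \frac{\left(-572\right)^{2} \left(1 + 194\right)^{2}}{6} + \left(\left(-240\right)^{2} - 292050\right) = \left(- \frac{1}{6}\right) 327184 \cdot 195^{2} + \left(57600 - 292050\right) = \left(- \frac{1}{6}\right) 327184 \cdot 38025 - 234450 = -2073528600 - 234450 = -2073763050$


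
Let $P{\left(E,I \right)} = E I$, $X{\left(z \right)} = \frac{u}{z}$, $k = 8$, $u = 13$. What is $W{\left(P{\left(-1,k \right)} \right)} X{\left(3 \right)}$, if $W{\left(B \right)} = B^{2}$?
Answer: $\frac{832}{3} \approx 277.33$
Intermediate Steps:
$X{\left(z \right)} = \frac{13}{z}$
$W{\left(P{\left(-1,k \right)} \right)} X{\left(3 \right)} = \left(\left(-1\right) 8\right)^{2} \cdot \frac{13}{3} = \left(-8\right)^{2} \cdot 13 \cdot \frac{1}{3} = 64 \cdot \frac{13}{3} = \frac{832}{3}$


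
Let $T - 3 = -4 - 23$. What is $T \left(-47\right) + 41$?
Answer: $1169$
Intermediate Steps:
$T = -24$ ($T = 3 - 27 = -24$)
$T \left(-47\right) + 41 = \left(-24\right) \left(-47\right) + 41 = 1128 + 41 = 1169$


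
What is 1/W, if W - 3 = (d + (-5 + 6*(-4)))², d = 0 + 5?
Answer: 1/579 ≈ 0.0017271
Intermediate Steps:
d = 5
W = 579 (W = 3 + (5 + (-5 + 6*(-4)))² = 3 + (5 + (-5 - 24))² = 3 + (5 - 29)² = 3 + (-24)² = 3 + 576 = 579)
1/W = 1/579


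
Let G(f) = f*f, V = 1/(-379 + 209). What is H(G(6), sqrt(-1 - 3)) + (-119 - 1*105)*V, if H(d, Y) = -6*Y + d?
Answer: 3172/85 - 12*I ≈ 37.318 - 12.0*I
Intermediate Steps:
V = -1/170 (V = 1/(-170) = -1/170 ≈ -0.0058824)
G(f) = f**2
H(d, Y) = d - 6*Y
H(G(6), sqrt(-1 - 3)) + (-119 - 1*105)*V = (6**2 - 6*sqrt(-1 - 3)) + (-119 - 1*105)*(-1/170) = (36 - 12*I) + (-119 - 105)*(-1/170) = (36 - 12*I) - 224*(-1/170) = (36 - 12*I) + 112/85 = 3172/85 - 12*I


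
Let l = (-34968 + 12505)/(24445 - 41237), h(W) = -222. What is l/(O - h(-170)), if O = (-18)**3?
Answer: -22463/94203120 ≈ -0.00023845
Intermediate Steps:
O = -5832
l = 22463/16792 (l = -22463/(-16792) = -22463*(-1/16792) = 22463/16792 ≈ 1.3377)
l/(O - h(-170)) = 22463/(16792*(-5832 - 1*(-222))) = 22463/(16792*(-5832 + 222)) = (22463/16792)/(-5610) = (22463/16792)*(-1/5610) = -22463/94203120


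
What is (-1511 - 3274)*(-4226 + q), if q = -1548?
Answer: 27628590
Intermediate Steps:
(-1511 - 3274)*(-4226 + q) = (-1511 - 3274)*(-4226 - 1548) = -4785*(-5774) = 27628590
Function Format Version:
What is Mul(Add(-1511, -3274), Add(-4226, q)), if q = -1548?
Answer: 27628590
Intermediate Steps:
Mul(Add(-1511, -3274), Add(-4226, q)) = Mul(Add(-1511, -3274), Add(-4226, -1548)) = Mul(-4785, -5774) = 27628590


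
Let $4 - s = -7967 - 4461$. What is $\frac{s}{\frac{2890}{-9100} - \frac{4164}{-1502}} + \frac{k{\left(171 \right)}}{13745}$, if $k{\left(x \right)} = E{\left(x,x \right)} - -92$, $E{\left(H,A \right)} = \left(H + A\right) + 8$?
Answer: $\frac{116780366125202}{23058350845} \approx 5064.6$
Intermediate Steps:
$E{\left(H,A \right)} = 8 + A + H$ ($E{\left(H,A \right)} = \left(A + H\right) + 8 = 8 + A + H$)
$s = 12432$ ($s = 4 - \left(-7967 - 4461\right) = 4 - -12428 = 4 + 12428 = 12432$)
$k{\left(x \right)} = 100 + 2 x$ ($k{\left(x \right)} = \left(8 + x + x\right) - -92 = \left(8 + 2 x\right) + 92 = 100 + 2 x$)
$\frac{s}{\frac{2890}{-9100} - \frac{4164}{-1502}} + \frac{k{\left(171 \right)}}{13745} = \frac{12432}{\frac{2890}{-9100} - \frac{4164}{-1502}} + \frac{100 + 2 \cdot 171}{13745} = \frac{12432}{2890 \left(- \frac{1}{9100}\right) - - \frac{2082}{751}} + \left(100 + 342\right) \frac{1}{13745} = \frac{12432}{- \frac{289}{910} + \frac{2082}{751}} + 442 \cdot \frac{1}{13745} = \frac{12432}{\frac{1677581}{683410}} + \frac{442}{13745} = 12432 \cdot \frac{683410}{1677581} + \frac{442}{13745} = \frac{8496153120}{1677581} + \frac{442}{13745} = \frac{116780366125202}{23058350845}$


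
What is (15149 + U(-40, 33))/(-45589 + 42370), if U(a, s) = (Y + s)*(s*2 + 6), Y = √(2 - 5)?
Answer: -17525/3219 - 24*I*√3/1073 ≈ -5.4442 - 0.038741*I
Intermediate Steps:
Y = I*√3 (Y = √(-3) = I*√3 ≈ 1.732*I)
U(a, s) = (6 + 2*s)*(s + I*√3) (U(a, s) = (I*√3 + s)*(s*2 + 6) = (s + I*√3)*(2*s + 6) = (s + I*√3)*(6 + 2*s) = (6 + 2*s)*(s + I*√3))
(15149 + U(-40, 33))/(-45589 + 42370) = (15149 + (2*33² + 6*33 + 6*I*√3 + 2*I*33*√3))/(-45589 + 42370) = (15149 + (2*1089 + 198 + 6*I*√3 + 66*I*√3))/(-3219) = (15149 + (2178 + 198 + 6*I*√3 + 66*I*√3))*(-1/3219) = (15149 + (2376 + 72*I*√3))*(-1/3219) = (17525 + 72*I*√3)*(-1/3219) = -17525/3219 - 24*I*√3/1073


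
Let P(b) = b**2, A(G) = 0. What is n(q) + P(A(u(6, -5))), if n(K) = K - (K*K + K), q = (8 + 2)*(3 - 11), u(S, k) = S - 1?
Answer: -6400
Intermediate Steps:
u(S, k) = -1 + S
q = -80 (q = 10*(-8) = -80)
n(K) = -K**2 (n(K) = K - (K**2 + K) = K - (K + K**2) = K + (-K - K**2) = -K**2)
n(q) + P(A(u(6, -5))) = -1*(-80)**2 + 0**2 = -1*6400 + 0 = -6400 + 0 = -6400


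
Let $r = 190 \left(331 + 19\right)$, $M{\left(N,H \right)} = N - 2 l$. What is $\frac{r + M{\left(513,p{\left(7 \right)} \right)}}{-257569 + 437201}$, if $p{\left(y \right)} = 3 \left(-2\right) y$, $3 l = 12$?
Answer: $\frac{67005}{179632} \approx 0.37301$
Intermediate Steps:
$l = 4$ ($l = \frac{1}{3} \cdot 12 = 4$)
$p{\left(y \right)} = - 6 y$
$M{\left(N,H \right)} = -8 + N$ ($M{\left(N,H \right)} = N - 8 = -8 + N$)
$r = 66500$ ($r = 190 \cdot 350 = 66500$)
$\frac{r + M{\left(513,p{\left(7 \right)} \right)}}{-257569 + 437201} = \frac{66500 + \left(-8 + 513\right)}{-257569 + 437201} = \frac{66500 + 505}{179632} = 67005 \cdot \frac{1}{179632} = \frac{67005}{179632}$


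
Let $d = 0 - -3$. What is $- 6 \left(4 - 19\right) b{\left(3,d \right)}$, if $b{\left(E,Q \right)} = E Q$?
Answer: $810$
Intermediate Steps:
$d = 3$ ($d = 0 + 3 = 3$)
$- 6 \left(4 - 19\right) b{\left(3,d \right)} = - 6 \left(4 - 19\right) 3 \cdot 3 = \left(-6\right) \left(-15\right) 9 = 90 \cdot 9 = 810$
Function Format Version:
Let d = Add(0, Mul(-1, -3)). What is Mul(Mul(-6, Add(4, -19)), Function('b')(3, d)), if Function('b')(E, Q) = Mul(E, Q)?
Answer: 810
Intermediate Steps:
d = 3 (d = Add(0, 3) = 3)
Mul(Mul(-6, Add(4, -19)), Function('b')(3, d)) = Mul(Mul(-6, Add(4, -19)), Mul(3, 3)) = Mul(Mul(-6, -15), 9) = Mul(90, 9) = 810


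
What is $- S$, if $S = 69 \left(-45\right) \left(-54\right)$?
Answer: $-167670$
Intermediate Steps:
$S = 167670$ ($S = \left(-3105\right) \left(-54\right) = 167670$)
$- S = \left(-1\right) 167670 = -167670$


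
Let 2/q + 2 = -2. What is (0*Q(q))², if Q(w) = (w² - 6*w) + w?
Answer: 0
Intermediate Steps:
q = -½ (q = 2/(-2 - 2) = 2/(-4) = 2*(-¼) = -½ ≈ -0.50000)
Q(w) = w² - 5*w
(0*Q(q))² = (0*(-(-5 - ½)/2))² = (0*(-½*(-11/2)))² = (0*(11/4))² = 0² = 0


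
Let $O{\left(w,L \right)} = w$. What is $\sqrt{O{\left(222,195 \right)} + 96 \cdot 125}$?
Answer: $3 \sqrt{1358} \approx 110.55$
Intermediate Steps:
$\sqrt{O{\left(222,195 \right)} + 96 \cdot 125} = \sqrt{222 + 96 \cdot 125} = \sqrt{222 + 12000} = \sqrt{12222} = 3 \sqrt{1358}$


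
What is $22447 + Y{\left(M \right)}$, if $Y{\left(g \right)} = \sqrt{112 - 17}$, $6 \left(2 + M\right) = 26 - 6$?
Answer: $22447 + \sqrt{95} \approx 22457.0$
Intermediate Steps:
$M = \frac{4}{3}$ ($M = -2 + \frac{26 - 6}{6} = -2 + \frac{1}{6} \cdot 20 = -2 + \frac{10}{3} = \frac{4}{3} \approx 1.3333$)
$Y{\left(g \right)} = \sqrt{95}$
$22447 + Y{\left(M \right)} = 22447 + \sqrt{95}$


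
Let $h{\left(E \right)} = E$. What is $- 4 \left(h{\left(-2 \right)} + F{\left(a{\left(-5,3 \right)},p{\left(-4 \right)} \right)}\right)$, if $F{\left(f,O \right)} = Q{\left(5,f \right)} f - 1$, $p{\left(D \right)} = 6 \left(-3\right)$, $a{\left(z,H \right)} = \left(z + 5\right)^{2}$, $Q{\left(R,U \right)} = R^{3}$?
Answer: $12$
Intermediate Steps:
$a{\left(z,H \right)} = \left(5 + z\right)^{2}$
$p{\left(D \right)} = -18$
$F{\left(f,O \right)} = -1 + 125 f$ ($F{\left(f,O \right)} = 5^{3} f - 1 = 125 f - 1 = -1 + 125 f$)
$- 4 \left(h{\left(-2 \right)} + F{\left(a{\left(-5,3 \right)},p{\left(-4 \right)} \right)}\right) = - 4 \left(-2 - \left(1 - 125 \left(5 - 5\right)^{2}\right)\right) = - 4 \left(-2 - \left(1 - 125 \cdot 0^{2}\right)\right) = - 4 \left(-2 + \left(-1 + 125 \cdot 0\right)\right) = - 4 \left(-2 + \left(-1 + 0\right)\right) = - 4 \left(-2 - 1\right) = \left(-4\right) \left(-3\right) = 12$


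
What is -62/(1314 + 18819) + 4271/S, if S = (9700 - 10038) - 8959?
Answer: -1068697/2310821 ≈ -0.46247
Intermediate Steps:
S = -9297 (S = -338 - 8959 = -9297)
-62/(1314 + 18819) + 4271/S = -62/(1314 + 18819) + 4271/(-9297) = -62/20133 + 4271*(-1/9297) = -62*1/20133 - 4271/9297 = -62/20133 - 4271/9297 = -1068697/2310821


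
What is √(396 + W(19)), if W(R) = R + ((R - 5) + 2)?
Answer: √431 ≈ 20.761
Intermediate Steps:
W(R) = -3 + 2*R (W(R) = R + ((-5 + R) + 2) = R + (-3 + R) = -3 + 2*R)
√(396 + W(19)) = √(396 + (-3 + 2*19)) = √(396 + (-3 + 38)) = √(396 + 35) = √431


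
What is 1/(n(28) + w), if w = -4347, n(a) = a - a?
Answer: -1/4347 ≈ -0.00023004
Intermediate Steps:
n(a) = 0
1/(n(28) + w) = 1/(0 - 4347) = 1/(-4347) = -1/4347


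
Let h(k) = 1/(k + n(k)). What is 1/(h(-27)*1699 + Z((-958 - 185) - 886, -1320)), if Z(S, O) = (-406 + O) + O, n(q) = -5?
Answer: -32/99171 ≈ -0.00032267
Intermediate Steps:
h(k) = 1/(-5 + k) (h(k) = 1/(k - 5) = 1/(-5 + k))
Z(S, O) = -406 + 2*O
1/(h(-27)*1699 + Z((-958 - 185) - 886, -1320)) = 1/(1699/(-5 - 27) + (-406 + 2*(-1320))) = 1/(1699/(-32) + (-406 - 2640)) = 1/(-1/32*1699 - 3046) = 1/(-1699/32 - 3046) = 1/(-99171/32) = -32/99171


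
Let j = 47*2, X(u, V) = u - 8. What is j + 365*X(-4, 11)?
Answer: -4286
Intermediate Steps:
X(u, V) = -8 + u
j = 94
j + 365*X(-4, 11) = 94 + 365*(-8 - 4) = 94 + 365*(-12) = 94 - 4380 = -4286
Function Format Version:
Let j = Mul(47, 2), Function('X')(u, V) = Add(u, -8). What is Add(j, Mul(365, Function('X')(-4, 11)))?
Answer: -4286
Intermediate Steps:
Function('X')(u, V) = Add(-8, u)
j = 94
Add(j, Mul(365, Function('X')(-4, 11))) = Add(94, Mul(365, Add(-8, -4))) = Add(94, Mul(365, -12)) = Add(94, -4380) = -4286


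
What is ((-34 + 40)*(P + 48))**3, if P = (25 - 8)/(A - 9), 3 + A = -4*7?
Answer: 186071615829/8000 ≈ 2.3259e+7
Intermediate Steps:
A = -31 (A = -3 - 4*7 = -3 - 28 = -31)
P = -17/40 (P = (25 - 8)/(-31 - 9) = 17/(-40) = 17*(-1/40) = -17/40 ≈ -0.42500)
((-34 + 40)*(P + 48))**3 = ((-34 + 40)*(-17/40 + 48))**3 = (6*(1903/40))**3 = (5709/20)**3 = 186071615829/8000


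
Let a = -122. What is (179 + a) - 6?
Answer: 51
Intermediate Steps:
(179 + a) - 6 = (179 - 122) - 6 = 57 - 6 = 51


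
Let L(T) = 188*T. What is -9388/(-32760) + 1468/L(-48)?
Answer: 381517/3079440 ≈ 0.12389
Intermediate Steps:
-9388/(-32760) + 1468/L(-48) = -9388/(-32760) + 1468/((188*(-48))) = -9388*(-1/32760) + 1468/(-9024) = 2347/8190 + 1468*(-1/9024) = 2347/8190 - 367/2256 = 381517/3079440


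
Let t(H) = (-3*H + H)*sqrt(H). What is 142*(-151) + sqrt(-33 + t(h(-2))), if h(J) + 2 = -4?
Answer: -21442 + sqrt(-33 + 12*I*sqrt(6)) ≈ -21440.0 + 6.2126*I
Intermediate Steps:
h(J) = -6 (h(J) = -2 - 4 = -6)
t(H) = -2*H**(3/2) (t(H) = (-2*H)*sqrt(H) = -2*H**(3/2))
142*(-151) + sqrt(-33 + t(h(-2))) = 142*(-151) + sqrt(-33 - (-12)*I*sqrt(6)) = -21442 + sqrt(-33 - (-12)*I*sqrt(6)) = -21442 + sqrt(-33 + 12*I*sqrt(6))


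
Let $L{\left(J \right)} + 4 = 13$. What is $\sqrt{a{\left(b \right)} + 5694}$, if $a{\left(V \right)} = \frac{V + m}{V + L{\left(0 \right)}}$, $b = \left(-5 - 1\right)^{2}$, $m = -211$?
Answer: $\frac{\sqrt{51211}}{3} \approx 75.433$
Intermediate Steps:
$b = 36$ ($b = \left(-6\right)^{2} = 36$)
$L{\left(J \right)} = 9$ ($L{\left(J \right)} = -4 + 13 = 9$)
$a{\left(V \right)} = \frac{-211 + V}{9 + V}$ ($a{\left(V \right)} = \frac{V - 211}{V + 9} = \frac{-211 + V}{9 + V}$)
$\sqrt{a{\left(b \right)} + 5694} = \sqrt{\frac{-211 + 36}{9 + 36} + 5694} = \sqrt{\frac{1}{45} \left(-175\right) + 5694} = \sqrt{- \frac{35}{9} + 5694} = \sqrt{\frac{51211}{9}} = \frac{\sqrt{51211}}{3}$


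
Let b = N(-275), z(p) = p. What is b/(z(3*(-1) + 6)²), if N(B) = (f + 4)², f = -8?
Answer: 16/9 ≈ 1.7778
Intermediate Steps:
N(B) = 16 (N(B) = (-8 + 4)² = (-4)² = 16)
b = 16
b/(z(3*(-1) + 6)²) = 16/((3*(-1) + 6)²) = 16/((-3 + 6)²) = 16/(3²) = 16/9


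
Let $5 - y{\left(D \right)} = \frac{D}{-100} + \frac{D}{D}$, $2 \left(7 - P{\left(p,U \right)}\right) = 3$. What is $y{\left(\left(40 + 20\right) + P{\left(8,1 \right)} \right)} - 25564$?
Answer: $- \frac{5111869}{200} \approx -25559.0$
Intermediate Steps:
$P{\left(p,U \right)} = \frac{11}{2}$ ($P{\left(p,U \right)} = 7 - \frac{3}{2} = \frac{11}{2}$)
$y{\left(D \right)} = 4 + \frac{D}{100}$ ($y{\left(D \right)} = 5 - \left(\frac{D}{-100} + \frac{D}{D}\right) = 5 - \left(D \left(- \frac{1}{100}\right) + 1\right) = 5 - \left(- \frac{D}{100} + 1\right) = 5 - \left(1 - \frac{D}{100}\right) = 5 + \left(-1 + \frac{D}{100}\right) = 4 + \frac{D}{100}$)
$y{\left(\left(40 + 20\right) + P{\left(8,1 \right)} \right)} - 25564 = \left(4 + \frac{\left(40 + 20\right) + \frac{11}{2}}{100}\right) - 25564 = \left(4 + \frac{60 + \frac{11}{2}}{100}\right) - 25564 = \left(4 + \frac{1}{100} \cdot \frac{131}{2}\right) - 25564 = \left(4 + \frac{131}{200}\right) - 25564 = \frac{931}{200} - 25564 = - \frac{5111869}{200}$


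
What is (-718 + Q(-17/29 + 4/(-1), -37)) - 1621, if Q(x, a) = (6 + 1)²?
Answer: -2290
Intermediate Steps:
Q(x, a) = 49 (Q(x, a) = 7² = 49)
(-718 + Q(-17/29 + 4/(-1), -37)) - 1621 = (-718 + 49) - 1621 = -669 - 1621 = -2290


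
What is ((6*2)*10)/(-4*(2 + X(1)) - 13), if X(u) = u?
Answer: -24/5 ≈ -4.8000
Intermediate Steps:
((6*2)*10)/(-4*(2 + X(1)) - 13) = ((6*2)*10)/(-4*(2 + 1) - 13) = (12*10)/(-4*3 - 13) = 120/(-12 - 13) = 120/(-25) = 120*(-1/25) = -24/5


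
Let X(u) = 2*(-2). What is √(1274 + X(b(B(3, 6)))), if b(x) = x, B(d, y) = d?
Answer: √1270 ≈ 35.637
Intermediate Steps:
X(u) = -4
√(1274 + X(b(B(3, 6)))) = √(1274 - 4) = √1270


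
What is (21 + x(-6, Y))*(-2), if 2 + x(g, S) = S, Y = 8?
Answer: -54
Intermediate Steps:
x(g, S) = -2 + S
(21 + x(-6, Y))*(-2) = (21 + (-2 + 8))*(-2) = (21 + 6)*(-2) = 27*(-2) = -54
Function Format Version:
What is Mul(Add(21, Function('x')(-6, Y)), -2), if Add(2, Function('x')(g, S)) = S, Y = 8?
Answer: -54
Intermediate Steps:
Function('x')(g, S) = Add(-2, S)
Mul(Add(21, Function('x')(-6, Y)), -2) = Mul(Add(21, Add(-2, 8)), -2) = Mul(Add(21, 6), -2) = Mul(27, -2) = -54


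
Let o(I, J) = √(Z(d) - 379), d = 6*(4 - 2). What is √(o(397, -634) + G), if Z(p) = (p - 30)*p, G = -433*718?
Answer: √(-310894 + I*√595) ≈ 0.022 + 557.58*I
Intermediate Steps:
d = 12 (d = 6*2 = 12)
G = -310894
Z(p) = p*(-30 + p) (Z(p) = (-30 + p)*p = p*(-30 + p))
o(I, J) = I*√595 (o(I, J) = √(12*(-30 + 12) - 379) = √(12*(-18) - 379) = √(-216 - 379) = √(-595) = I*√595)
√(o(397, -634) + G) = √(I*√595 - 310894) = √(-310894 + I*√595)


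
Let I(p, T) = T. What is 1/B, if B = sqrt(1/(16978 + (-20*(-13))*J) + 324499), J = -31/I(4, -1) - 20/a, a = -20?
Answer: sqrt(207675726934494)/8209175703 ≈ 0.0017555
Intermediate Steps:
J = 32 (J = -31/(-1) - 20/(-20) = -31*(-1) - 20*(-1/20) = 31 + 1 = 32)
B = sqrt(207675726934494)/25298 (B = sqrt(1/(16978 - 20*(-13)*32) + 324499) = sqrt(1/(16978 + 260*32) + 324499) = sqrt(1/(16978 + 8320) + 324499) = sqrt(1/25298 + 324499) = sqrt(8209175703/25298) = sqrt(207675726934494)/25298 ≈ 569.65)
1/B = 1/(sqrt(207675726934494)/25298) = sqrt(207675726934494)/8209175703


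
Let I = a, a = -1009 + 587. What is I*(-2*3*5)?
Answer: 12660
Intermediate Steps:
a = -422
I = -422
I*(-2*3*5) = -422*(-2*3)*5 = -(-2532)*5 = -422*(-30) = 12660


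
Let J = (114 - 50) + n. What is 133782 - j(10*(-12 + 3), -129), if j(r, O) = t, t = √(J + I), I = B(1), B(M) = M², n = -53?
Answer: 133782 - 2*√3 ≈ 1.3378e+5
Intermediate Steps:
I = 1 (I = 1² = 1)
J = 11 (J = (114 - 50) - 53 = 64 - 53 = 11)
t = 2*√3 (t = √(11 + 1) = √12 = 2*√3 ≈ 3.4641)
j(r, O) = 2*√3
133782 - j(10*(-12 + 3), -129) = 133782 - 2*√3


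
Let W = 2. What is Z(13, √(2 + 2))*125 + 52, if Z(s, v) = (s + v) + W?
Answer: 2177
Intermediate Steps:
Z(s, v) = 2 + s + v (Z(s, v) = (s + v) + 2 = 2 + s + v)
Z(13, √(2 + 2))*125 + 52 = (2 + 13 + √(2 + 2))*125 + 52 = (2 + 13 + √4)*125 + 52 = (2 + 13 + 2)*125 + 52 = 17*125 + 52 = 2125 + 52 = 2177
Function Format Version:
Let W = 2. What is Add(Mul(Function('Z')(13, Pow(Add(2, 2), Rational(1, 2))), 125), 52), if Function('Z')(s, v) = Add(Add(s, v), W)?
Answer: 2177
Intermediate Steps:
Function('Z')(s, v) = Add(2, s, v) (Function('Z')(s, v) = Add(Add(s, v), 2) = Add(2, s, v))
Add(Mul(Function('Z')(13, Pow(Add(2, 2), Rational(1, 2))), 125), 52) = Add(Mul(Add(2, 13, Pow(Add(2, 2), Rational(1, 2))), 125), 52) = Add(Mul(Add(2, 13, Pow(4, Rational(1, 2))), 125), 52) = Add(Mul(Add(2, 13, 2), 125), 52) = Add(Mul(17, 125), 52) = Add(2125, 52) = 2177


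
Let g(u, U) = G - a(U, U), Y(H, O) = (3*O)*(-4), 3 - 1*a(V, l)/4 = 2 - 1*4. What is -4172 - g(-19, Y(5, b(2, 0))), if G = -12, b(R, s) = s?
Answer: -4140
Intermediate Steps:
a(V, l) = 20 (a(V, l) = 12 - 4*(2 - 1*4) = 12 - 4*(2 - 4) = 12 - 4*(-2) = 12 + 8 = 20)
Y(H, O) = -12*O
g(u, U) = -32 (g(u, U) = -12 - 1*20 = -12 - 20 = -32)
-4172 - g(-19, Y(5, b(2, 0))) = -4172 - 1*(-32) = -4172 + 32 = -4140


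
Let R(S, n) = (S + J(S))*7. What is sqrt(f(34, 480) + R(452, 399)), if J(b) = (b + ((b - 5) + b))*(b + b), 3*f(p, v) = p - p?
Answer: 2*sqrt(2138073) ≈ 2924.4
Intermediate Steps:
f(p, v) = 0 (f(p, v) = (p - p)/3 = (1/3)*0 = 0)
J(b) = 2*b*(-5 + 3*b) (J(b) = (b + ((-5 + b) + b))*(2*b) = (b + (-5 + 2*b))*(2*b) = (-5 + 3*b)*(2*b) = 2*b*(-5 + 3*b))
R(S, n) = 7*S + 14*S*(-5 + 3*S) (R(S, n) = (S + 2*S*(-5 + 3*S))*7 = 7*S + 14*S*(-5 + 3*S))
sqrt(f(34, 480) + R(452, 399)) = sqrt(0 + 21*452*(-3 + 2*452)) = sqrt(0 + 21*452*(-3 + 904)) = sqrt(0 + 21*452*901) = sqrt(0 + 8552292) = sqrt(8552292) = 2*sqrt(2138073)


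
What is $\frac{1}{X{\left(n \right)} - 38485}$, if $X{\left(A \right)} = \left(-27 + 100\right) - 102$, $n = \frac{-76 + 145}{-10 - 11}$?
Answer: $- \frac{1}{38514} \approx -2.5965 \cdot 10^{-5}$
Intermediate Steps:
$n = - \frac{23}{7}$ ($n = \frac{69}{-21} = 69 \left(- \frac{1}{21}\right) = - \frac{23}{7} \approx -3.2857$)
$X{\left(A \right)} = -29$ ($X{\left(A \right)} = 73 - 102 = -29$)
$\frac{1}{X{\left(n \right)} - 38485} = \frac{1}{-29 - 38485} = \frac{1}{-38514} = - \frac{1}{38514}$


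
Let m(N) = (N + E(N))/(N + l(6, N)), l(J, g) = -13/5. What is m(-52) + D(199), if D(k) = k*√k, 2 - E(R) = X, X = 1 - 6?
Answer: 75/91 + 199*√199 ≈ 2808.1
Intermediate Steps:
l(J, g) = -13/5 (l(J, g) = -13*⅕ = -13/5)
X = -5
E(R) = 7 (E(R) = 2 - 1*(-5) = 2 + 5 = 7)
D(k) = k^(3/2)
m(N) = (7 + N)/(-13/5 + N) (m(N) = (N + 7)/(N - 13/5) = (7 + N)/(-13/5 + N))
m(-52) + D(199) = 5*(7 - 52)/(-13 + 5*(-52)) + 199^(3/2) = 5*(-45)/(-13 - 260) + 199*√199 = 5*(-45)/(-273) + 199*√199 = 5*(-1/273)*(-45) + 199*√199 = 75/91 + 199*√199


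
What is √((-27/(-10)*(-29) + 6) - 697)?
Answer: 7*I*√1570/10 ≈ 27.736*I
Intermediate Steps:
√((-27/(-10)*(-29) + 6) - 697) = √((-27*(-⅒)*(-29) + 6) - 697) = √(((27/10)*(-29) + 6) - 697) = √((-783/10 + 6) - 697) = √(-723/10 - 697) = √(-7693/10) = 7*I*√1570/10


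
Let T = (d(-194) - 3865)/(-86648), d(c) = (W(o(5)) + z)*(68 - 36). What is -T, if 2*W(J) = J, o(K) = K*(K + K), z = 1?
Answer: -3033/86648 ≈ -0.035004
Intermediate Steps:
o(K) = 2*K² (o(K) = K*(2*K) = 2*K²)
W(J) = J/2
d(c) = 832 (d(c) = ((2*5²)/2 + 1)*(68 - 36) = ((2*25)/2 + 1)*32 = ((½)*50 + 1)*32 = (25 + 1)*32 = 26*32 = 832)
T = 3033/86648 (T = (832 - 3865)/(-86648) = -3033*(-1/86648) = 3033/86648 ≈ 0.035004)
-T = -1*3033/86648 = -3033/86648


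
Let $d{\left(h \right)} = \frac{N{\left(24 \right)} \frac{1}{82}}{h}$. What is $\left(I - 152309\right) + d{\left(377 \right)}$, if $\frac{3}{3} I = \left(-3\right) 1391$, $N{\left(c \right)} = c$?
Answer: $- \frac{2418742262}{15457} \approx -1.5648 \cdot 10^{5}$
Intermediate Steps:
$I = -4173$ ($I = \left(-3\right) 1391 = -4173$)
$d{\left(h \right)} = \frac{12}{41 h}$ ($d{\left(h \right)} = \frac{24 \cdot \frac{1}{82}}{h} = \frac{12}{41 h}$)
$\left(I - 152309\right) + d{\left(377 \right)} = \left(-4173 - 152309\right) + \frac{12}{41 \cdot 377} = -156482 + \frac{12}{41} \cdot \frac{1}{377} = -156482 + \frac{12}{15457} = - \frac{2418742262}{15457}$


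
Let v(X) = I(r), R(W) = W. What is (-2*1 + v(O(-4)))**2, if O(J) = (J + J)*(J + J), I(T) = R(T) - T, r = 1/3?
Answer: 4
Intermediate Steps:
r = 1/3 ≈ 0.33333
I(T) = 0 (I(T) = T - T = 0)
O(J) = 4*J**2 (O(J) = (2*J)*(2*J) = 4*J**2)
v(X) = 0
(-2*1 + v(O(-4)))**2 = (-2*1 + 0)**2 = (-2 + 0)**2 = (-2)**2 = 4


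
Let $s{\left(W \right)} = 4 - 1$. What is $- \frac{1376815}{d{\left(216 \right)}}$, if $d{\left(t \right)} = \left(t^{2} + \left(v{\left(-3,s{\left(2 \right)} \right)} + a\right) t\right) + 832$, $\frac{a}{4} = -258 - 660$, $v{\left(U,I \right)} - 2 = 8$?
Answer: $\frac{1376815}{743504} \approx 1.8518$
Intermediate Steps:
$s{\left(W \right)} = 3$
$v{\left(U,I \right)} = 10$ ($v{\left(U,I \right)} = 2 + 8 = 10$)
$a = -3672$ ($a = 4 \left(-258 - 660\right) = 4 \left(-918\right) = -3672$)
$d{\left(t \right)} = 832 + t^{2} - 3662 t$ ($d{\left(t \right)} = \left(t^{2} + \left(10 - 3672\right) t\right) + 832 = \left(t^{2} - 3662 t\right) + 832 = 832 + t^{2} - 3662 t$)
$- \frac{1376815}{d{\left(216 \right)}} = - \frac{1376815}{832 + 216^{2} - 790992} = - \frac{1376815}{832 + 46656 - 790992} = - \frac{1376815}{-743504} = \left(-1376815\right) \left(- \frac{1}{743504}\right) = \frac{1376815}{743504}$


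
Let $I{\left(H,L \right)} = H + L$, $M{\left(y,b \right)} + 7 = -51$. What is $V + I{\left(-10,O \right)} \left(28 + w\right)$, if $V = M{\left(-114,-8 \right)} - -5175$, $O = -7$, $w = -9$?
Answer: $4794$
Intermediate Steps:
$M{\left(y,b \right)} = -58$ ($M{\left(y,b \right)} = -7 - 51 = -58$)
$V = 5117$ ($V = -58 - -5175 = -58 + 5175 = 5117$)
$V + I{\left(-10,O \right)} \left(28 + w\right) = 5117 + \left(-10 - 7\right) \left(28 - 9\right) = 5117 - 323 = 4794$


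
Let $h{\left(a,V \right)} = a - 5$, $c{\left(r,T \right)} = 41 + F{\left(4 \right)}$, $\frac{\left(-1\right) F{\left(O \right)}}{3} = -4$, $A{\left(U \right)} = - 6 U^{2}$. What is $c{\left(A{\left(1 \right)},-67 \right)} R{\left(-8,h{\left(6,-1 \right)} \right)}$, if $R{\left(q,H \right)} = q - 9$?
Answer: $-901$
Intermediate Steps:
$F{\left(O \right)} = 12$ ($F{\left(O \right)} = \left(-3\right) \left(-4\right) = 12$)
$c{\left(r,T \right)} = 53$ ($c{\left(r,T \right)} = 41 + 12 = 53$)
$h{\left(a,V \right)} = -5 + a$
$R{\left(q,H \right)} = -9 + q$
$c{\left(A{\left(1 \right)},-67 \right)} R{\left(-8,h{\left(6,-1 \right)} \right)} = 53 \left(-9 - 8\right) = 53 \left(-17\right) = -901$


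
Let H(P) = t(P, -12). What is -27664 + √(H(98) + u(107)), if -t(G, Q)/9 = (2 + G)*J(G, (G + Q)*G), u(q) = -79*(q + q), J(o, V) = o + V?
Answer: -27664 + I*√7690306 ≈ -27664.0 + 2773.1*I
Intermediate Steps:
J(o, V) = V + o
u(q) = -158*q
t(G, Q) = -9*(2 + G)*(G + G*(G + Q)) (t(G, Q) = -9*(2 + G)*((G + Q)*G + G) = -9*(2 + G)*(G*(G + Q) + G) = -9*(2 + G)*(G + G*(G + Q)))
H(P) = -9*P*(-11 + P)*(2 + P) (H(P) = -9*P*(2 + P)*(1 + P - 12) = -9*P*(2 + P)*(-11 + P) = -9*P*(-11 + P)*(2 + P))
-27664 + √(H(98) + u(107)) = -27664 + √(-9*98*(-11 + 98)*(2 + 98) - 158*107) = -27664 + √(-9*98*87*100 - 16906) = -27664 + √(-7673400 - 16906) = -27664 + √(-7690306) = -27664 + I*√7690306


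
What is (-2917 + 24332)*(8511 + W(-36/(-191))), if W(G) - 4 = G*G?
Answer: 6652291590565/36481 ≈ 1.8235e+8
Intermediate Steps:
W(G) = 4 + G² (W(G) = 4 + G*G = 4 + G²)
(-2917 + 24332)*(8511 + W(-36/(-191))) = (-2917 + 24332)*(8511 + (4 + (-36/(-191))²)) = 21415*(8511 + (4 + (-36*(-1/191))²)) = 21415*(8511 + (4 + (36/191)²)) = 21415*(8511 + (4 + 1296/36481)) = 21415*(8511 + 147220/36481) = 21415*(310637011/36481) = 6652291590565/36481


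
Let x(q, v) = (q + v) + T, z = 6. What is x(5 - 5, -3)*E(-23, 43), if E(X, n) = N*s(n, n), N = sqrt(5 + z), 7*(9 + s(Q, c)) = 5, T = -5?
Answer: 464*sqrt(11)/7 ≈ 219.84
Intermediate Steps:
s(Q, c) = -58/7 (s(Q, c) = -9 + (1/7)*5 = -9 + 5/7 = -58/7)
N = sqrt(11) (N = sqrt(5 + 6) = sqrt(11) ≈ 3.3166)
E(X, n) = -58*sqrt(11)/7 (E(X, n) = sqrt(11)*(-58/7) = -58*sqrt(11)/7)
x(q, v) = -5 + q + v (x(q, v) = (q + v) - 5 = -5 + q + v)
x(5 - 5, -3)*E(-23, 43) = (-5 + (5 - 5) - 3)*(-58*sqrt(11)/7) = (-5 + 0 - 3)*(-58*sqrt(11)/7) = -(-464)*sqrt(11)/7 = 464*sqrt(11)/7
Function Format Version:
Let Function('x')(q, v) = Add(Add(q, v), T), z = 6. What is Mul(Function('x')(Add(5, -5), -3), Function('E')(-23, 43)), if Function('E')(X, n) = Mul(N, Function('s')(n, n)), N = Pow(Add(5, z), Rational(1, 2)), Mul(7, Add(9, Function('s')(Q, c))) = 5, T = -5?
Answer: Mul(Rational(464, 7), Pow(11, Rational(1, 2))) ≈ 219.84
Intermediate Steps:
Function('s')(Q, c) = Rational(-58, 7) (Function('s')(Q, c) = Add(-9, Mul(Rational(1, 7), 5)) = Add(-9, Rational(5, 7)) = Rational(-58, 7))
N = Pow(11, Rational(1, 2)) (N = Pow(Add(5, 6), Rational(1, 2)) = Pow(11, Rational(1, 2)) ≈ 3.3166)
Function('E')(X, n) = Mul(Rational(-58, 7), Pow(11, Rational(1, 2))) (Function('E')(X, n) = Mul(Pow(11, Rational(1, 2)), Rational(-58, 7)) = Mul(Rational(-58, 7), Pow(11, Rational(1, 2))))
Function('x')(q, v) = Add(-5, q, v) (Function('x')(q, v) = Add(Add(q, v), -5) = Add(-5, q, v))
Mul(Function('x')(Add(5, -5), -3), Function('E')(-23, 43)) = Mul(Add(-5, Add(5, -5), -3), Mul(Rational(-58, 7), Pow(11, Rational(1, 2)))) = Mul(Add(-5, 0, -3), Mul(Rational(-58, 7), Pow(11, Rational(1, 2)))) = Mul(-8, Mul(Rational(-58, 7), Pow(11, Rational(1, 2)))) = Mul(Rational(464, 7), Pow(11, Rational(1, 2)))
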